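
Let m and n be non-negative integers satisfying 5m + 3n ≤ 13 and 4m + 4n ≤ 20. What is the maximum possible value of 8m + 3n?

Relaxing integrality, the LP optimum is 20.80 at (m,n) = (2.6, 0), which is not an integer point.
(m,n)=(2,1): 5·2+3·1=13≤13, 4·2+4·1=12≤20, objective 19.
(m,n)=(2,0): 5·2+3·0=10≤13, 4·2+4·0=8≤20, objective 16.
(m,n)=(1,2): 5·1+3·2=11≤13, 4·1+4·2=12≤20, objective 14.
Maximum is 19 at (m,n)=(2,1).

19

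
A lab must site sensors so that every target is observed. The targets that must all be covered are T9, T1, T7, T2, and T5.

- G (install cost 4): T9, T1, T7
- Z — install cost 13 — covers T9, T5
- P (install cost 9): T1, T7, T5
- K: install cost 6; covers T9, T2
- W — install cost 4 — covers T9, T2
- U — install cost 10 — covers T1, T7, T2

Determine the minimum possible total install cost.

13

This is a weighted set-cover instance.
The greedy cost-per-new-target heuristic would pick G, W, and P for 17, but a cheaper cover exists.
Choose P and W: together they cover T9, T1, T7, T2, T5 — every target.
Total install cost: 9 + 4 = 13.
No cover costs less than 13.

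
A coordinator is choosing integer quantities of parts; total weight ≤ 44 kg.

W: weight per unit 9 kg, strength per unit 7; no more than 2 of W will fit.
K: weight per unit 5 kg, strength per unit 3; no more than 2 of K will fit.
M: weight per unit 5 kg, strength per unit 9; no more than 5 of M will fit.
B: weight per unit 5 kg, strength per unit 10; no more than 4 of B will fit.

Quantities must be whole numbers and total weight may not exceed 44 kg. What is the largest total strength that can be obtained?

76

B has the best ratio (10/5); taking only B gives at most 4×10 = 40 (stopped by the supply cap of 4).
Mixing does better — 4×M and 4×B: weight 40 ≤ 44, strength 4·9 + 4·10 = 76.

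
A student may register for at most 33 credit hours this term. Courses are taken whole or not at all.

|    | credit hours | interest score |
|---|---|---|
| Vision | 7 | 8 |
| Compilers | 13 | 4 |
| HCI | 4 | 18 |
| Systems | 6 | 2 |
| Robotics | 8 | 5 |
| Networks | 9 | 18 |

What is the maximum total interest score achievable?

Allowing fractional choices, the relaxed optimum would be about 50.7, but courses are indivisible.
Vision + Compilers + HCI + Networks: credit hours 7 + 13 + 4 + 9 = 33 ≤ 33, interest score 8 + 4 + 18 + 18 = 48.
Vision + HCI + Systems + Networks: credit hours 7 + 4 + 6 + 9 = 26 ≤ 33, interest score 8 + 18 + 2 + 18 = 46.
Vision + HCI + Robotics + Networks: credit hours 7 + 4 + 8 + 9 = 28 ≤ 33, interest score 8 + 18 + 5 + 18 = 49.
Best is Vision, HCI, Robotics, and Networks with total interest score 49.

49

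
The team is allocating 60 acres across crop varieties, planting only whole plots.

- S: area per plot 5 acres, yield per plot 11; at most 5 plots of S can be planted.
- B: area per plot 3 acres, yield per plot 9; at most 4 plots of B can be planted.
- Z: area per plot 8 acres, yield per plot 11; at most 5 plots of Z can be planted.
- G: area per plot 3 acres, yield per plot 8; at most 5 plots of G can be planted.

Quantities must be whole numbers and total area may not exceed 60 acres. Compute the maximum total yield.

This is a bounded integer knapsack.
4×S, 4×B, 2×Z, and 4×G: area 60 ≤ 60, yield 4·11 + 4·9 + 2·11 + 4·8 = 134.
5×S, 4×B, 1×Z, and 5×G: area 60 ≤ 60, yield 5·11 + 4·9 + 1·11 + 5·8 = 142.
Best is 142.

142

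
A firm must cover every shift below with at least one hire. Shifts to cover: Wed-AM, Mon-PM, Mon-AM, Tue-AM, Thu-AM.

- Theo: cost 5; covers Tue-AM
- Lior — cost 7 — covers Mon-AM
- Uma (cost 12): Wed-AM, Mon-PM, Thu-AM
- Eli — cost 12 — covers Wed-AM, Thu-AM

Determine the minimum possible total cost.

24

Choose Theo, Lior, and Uma: together they cover Wed-AM, Mon-PM, Mon-AM, Tue-AM, Thu-AM — every shift.
Total cost: 5 + 7 + 12 = 24.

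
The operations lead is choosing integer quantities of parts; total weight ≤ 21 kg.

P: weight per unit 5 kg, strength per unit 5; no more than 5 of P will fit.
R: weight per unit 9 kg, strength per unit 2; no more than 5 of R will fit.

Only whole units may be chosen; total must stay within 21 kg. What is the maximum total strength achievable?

20

This is a bounded integer knapsack.
4×P: weight 20 ≤ 21, strength 4·5 = 20.
3×P: weight 15 ≤ 21, strength 3·5 = 15.
Best is 20.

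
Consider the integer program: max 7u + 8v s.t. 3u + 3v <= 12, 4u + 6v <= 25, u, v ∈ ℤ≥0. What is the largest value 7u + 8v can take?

32

(u,v)=(0,4) is feasible, giving 32.
(u,v)=(1,3) is feasible, giving 31.
Maximum is 32 at (u,v)=(0,4).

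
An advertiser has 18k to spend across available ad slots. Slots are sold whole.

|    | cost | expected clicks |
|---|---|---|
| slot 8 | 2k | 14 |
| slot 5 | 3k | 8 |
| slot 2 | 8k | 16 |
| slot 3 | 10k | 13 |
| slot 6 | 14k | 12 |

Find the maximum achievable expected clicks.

38

slot 8 + slot 5 + slot 2: cost 2 + 3 + 8 = 13 ≤ 18, expected clicks 14 + 8 + 16 = 38.
slot 8 + slot 5 + slot 3: cost 2 + 3 + 10 = 15 ≤ 18, expected clicks 14 + 8 + 13 = 35.
slot 8 + slot 2: cost 2 + 8 = 10 ≤ 18, expected clicks 14 + 16 = 30.
Best is slot 8, slot 5, and slot 2 with total expected clicks 38.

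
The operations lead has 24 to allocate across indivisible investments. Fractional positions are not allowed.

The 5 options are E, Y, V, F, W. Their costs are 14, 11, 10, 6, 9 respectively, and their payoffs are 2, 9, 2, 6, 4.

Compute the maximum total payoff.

This is an integer program with binary decision variables.
Take Y and F: cost 11 + 6 = 17 ≤ 24, payoff 9 + 6 = 15.
No other feasible combination does better.

15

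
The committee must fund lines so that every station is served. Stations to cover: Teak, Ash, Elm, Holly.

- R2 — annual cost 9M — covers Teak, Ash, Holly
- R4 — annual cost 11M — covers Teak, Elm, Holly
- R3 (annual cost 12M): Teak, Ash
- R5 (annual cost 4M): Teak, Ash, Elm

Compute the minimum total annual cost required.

This is an integer covering problem.
Choose R2 and R5: together they cover Teak, Ash, Elm, Holly — every station.
Total annual cost: 9 + 4 = 13.
No cover costs less than 13.

13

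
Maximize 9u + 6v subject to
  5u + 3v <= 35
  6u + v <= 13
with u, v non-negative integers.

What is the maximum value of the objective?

66

(u,v)=(0,11): 5·0+3·11=33≤35, 6·0+1·11=11≤13, objective 66.
(u,v)=(0,10): 5·0+3·10=30≤35, 6·0+1·10=10≤13, objective 60.
No feasible integer point exceeds 66.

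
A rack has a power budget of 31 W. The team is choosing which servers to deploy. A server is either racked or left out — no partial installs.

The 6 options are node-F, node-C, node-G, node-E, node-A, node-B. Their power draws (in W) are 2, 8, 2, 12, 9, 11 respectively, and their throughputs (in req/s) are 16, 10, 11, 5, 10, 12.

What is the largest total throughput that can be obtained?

Allowing fractional choices, the relaxed optimum would be about 57.9, but servers are indivisible.
node-F + node-G + node-A + node-B: power draw 2 + 2 + 9 + 11 = 24 ≤ 31, throughput 16 + 11 + 10 + 12 = 49.
node-F + node-C + node-G + node-B: power draw 2 + 8 + 2 + 11 = 23 ≤ 31, throughput 16 + 10 + 11 + 12 = 49.
The maximum throughput is 49; one optimal choice is node-F, node-C, node-G, and node-B.

49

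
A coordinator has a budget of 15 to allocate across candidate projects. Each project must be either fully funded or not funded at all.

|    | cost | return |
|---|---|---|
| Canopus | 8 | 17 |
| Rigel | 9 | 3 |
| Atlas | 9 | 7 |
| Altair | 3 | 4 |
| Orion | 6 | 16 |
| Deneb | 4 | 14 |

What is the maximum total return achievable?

35

Altair + Orion + Deneb: cost 3 + 6 + 4 = 13 ≤ 15, return 4 + 16 + 14 = 34.
Canopus + Altair + Deneb: cost 8 + 3 + 4 = 15 ≤ 15, return 17 + 4 + 14 = 35.
Canopus + Orion: cost 8 + 6 = 14 ≤ 15, return 17 + 16 = 33.
Best is Canopus, Altair, and Deneb with total return 35.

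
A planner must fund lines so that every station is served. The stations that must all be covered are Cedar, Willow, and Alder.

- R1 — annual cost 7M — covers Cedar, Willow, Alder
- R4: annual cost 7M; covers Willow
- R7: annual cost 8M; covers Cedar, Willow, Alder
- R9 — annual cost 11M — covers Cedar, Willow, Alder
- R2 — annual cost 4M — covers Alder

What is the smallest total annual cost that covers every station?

7

This is a weighted set-cover instance.
R1 alone covers Cedar, Willow, Alder — every station.
Total annual cost: 7.
No cover costs less than 7.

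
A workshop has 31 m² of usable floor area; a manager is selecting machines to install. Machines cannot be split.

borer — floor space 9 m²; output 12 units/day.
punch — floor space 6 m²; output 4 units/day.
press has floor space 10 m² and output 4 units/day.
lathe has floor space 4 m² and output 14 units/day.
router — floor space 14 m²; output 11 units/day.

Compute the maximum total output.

borer + punch + press + lathe: floor space 9 + 6 + 10 + 4 = 29 ≤ 31, output 12 + 4 + 4 + 14 = 34.
borer + lathe + router: floor space 9 + 4 + 14 = 27 ≤ 31, output 12 + 14 + 11 = 37.
Best is borer, lathe, and router with total output 37.

37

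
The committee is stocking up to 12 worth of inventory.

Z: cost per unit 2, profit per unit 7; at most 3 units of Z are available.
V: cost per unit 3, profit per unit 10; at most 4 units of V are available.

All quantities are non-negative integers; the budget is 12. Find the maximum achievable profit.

41

This is a bounded integer knapsack.
Z has the best ratio (7/2); taking only Z gives at most 3×7 = 21 (stopped by the supply cap of 3).
Mixing does better — 3×Z and 2×V: cost 12 ≤ 12, profit 3·7 + 2·10 = 41.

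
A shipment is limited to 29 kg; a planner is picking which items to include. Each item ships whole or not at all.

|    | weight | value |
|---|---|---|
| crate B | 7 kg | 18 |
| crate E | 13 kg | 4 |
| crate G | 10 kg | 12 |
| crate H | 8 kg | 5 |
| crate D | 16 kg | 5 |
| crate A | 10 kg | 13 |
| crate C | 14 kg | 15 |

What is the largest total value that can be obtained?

Allowing fractional choices, the relaxed optimum would be about 45.1, but items are indivisible.
crate B + crate H + crate C: weight 7 + 8 + 14 = 29 ≤ 29, value 18 + 5 + 15 = 38.
crate B + crate H + crate A: weight 7 + 8 + 10 = 25 ≤ 29, value 18 + 5 + 13 = 36.
crate B + crate G + crate A: weight 7 + 10 + 10 = 27 ≤ 29, value 18 + 12 + 13 = 43.
Best is crate B, crate G, and crate A with total value 43.

43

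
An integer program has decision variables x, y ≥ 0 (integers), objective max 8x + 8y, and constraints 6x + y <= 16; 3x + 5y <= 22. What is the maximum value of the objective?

Relaxing integrality, the LP optimum is 42.07 at (x,y) = (2.15, 3.11), which is not an integer point.
(x,y)=(2,3): 6·2+1·3=15≤16, 3·2+5·3=21≤22, objective 40.
(x,y)=(1,3): 6·1+1·3=9≤16, 3·1+5·3=18≤22, objective 32.
(x,y)=(2,2): 6·2+1·2=14≤16, 3·2+5·2=16≤22, objective 32.
The best lattice point is (2,3), giving 40.

40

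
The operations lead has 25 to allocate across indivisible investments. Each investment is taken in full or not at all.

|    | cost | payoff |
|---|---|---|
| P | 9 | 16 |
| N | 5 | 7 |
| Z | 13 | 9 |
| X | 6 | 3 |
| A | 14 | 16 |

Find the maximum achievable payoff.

32

This is an integer program with binary decision variables.
Take P and A: cost 9 + 14 = 23 ≤ 25, payoff 16 + 16 = 32.
No other feasible combination does better.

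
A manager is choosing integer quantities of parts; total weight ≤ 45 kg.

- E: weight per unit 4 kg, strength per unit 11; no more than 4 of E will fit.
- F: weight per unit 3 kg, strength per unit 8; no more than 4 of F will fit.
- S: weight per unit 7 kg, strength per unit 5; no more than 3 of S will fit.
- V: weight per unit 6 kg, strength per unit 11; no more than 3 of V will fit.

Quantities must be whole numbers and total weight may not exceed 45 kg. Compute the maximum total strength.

This is a bounded integer knapsack.
4×E, 3×F, and 3×V: weight 43 ≤ 45, strength 4·11 + 3·8 + 3·11 = 101.
3×E, 4×F, and 3×V: weight 42 ≤ 45, strength 3·11 + 4·8 + 3·11 = 98.
Best is 101.

101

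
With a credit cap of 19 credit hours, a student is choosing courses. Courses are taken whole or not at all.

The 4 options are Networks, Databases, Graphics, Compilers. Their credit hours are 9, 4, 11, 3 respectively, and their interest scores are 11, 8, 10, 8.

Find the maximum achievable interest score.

27

Treat it as a binary knapsack problem.
Allowing fractional choices, the relaxed optimum would be about 29.7, but courses are indivisible.
Databases + Graphics + Compilers: credit hours 4 + 11 + 3 = 18 ≤ 19, interest score 8 + 10 + 8 = 26.
Networks + Compilers: credit hours 9 + 3 = 12 ≤ 19, interest score 11 + 8 = 19.
Networks + Databases + Compilers: credit hours 9 + 4 + 3 = 16 ≤ 19, interest score 11 + 8 + 8 = 27.
Best is Networks, Databases, and Compilers with total interest score 27.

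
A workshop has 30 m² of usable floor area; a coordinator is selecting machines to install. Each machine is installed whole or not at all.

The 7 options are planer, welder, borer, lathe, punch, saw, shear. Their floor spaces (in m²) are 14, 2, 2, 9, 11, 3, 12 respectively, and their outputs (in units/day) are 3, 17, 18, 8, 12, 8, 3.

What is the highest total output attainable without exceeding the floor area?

63

This is an integer program with binary decision variables.
Take welder, borer, lathe, punch, and saw: floor space 2 + 2 + 9 + 11 + 3 = 27 ≤ 30, output 17 + 18 + 8 + 12 + 8 = 63.
No other feasible combination does better.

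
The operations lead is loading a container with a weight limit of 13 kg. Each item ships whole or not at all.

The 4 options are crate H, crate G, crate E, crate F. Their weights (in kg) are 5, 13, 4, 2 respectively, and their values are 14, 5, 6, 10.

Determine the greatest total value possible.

30

crate H + crate E: weight 5 + 4 = 9 ≤ 13, value 14 + 6 = 20.
crate H + crate E + crate F: weight 5 + 4 + 2 = 11 ≤ 13, value 14 + 6 + 10 = 30.
crate H + crate F: weight 5 + 2 = 7 ≤ 13, value 14 + 10 = 24.
Best is crate H, crate E, and crate F with total value 30.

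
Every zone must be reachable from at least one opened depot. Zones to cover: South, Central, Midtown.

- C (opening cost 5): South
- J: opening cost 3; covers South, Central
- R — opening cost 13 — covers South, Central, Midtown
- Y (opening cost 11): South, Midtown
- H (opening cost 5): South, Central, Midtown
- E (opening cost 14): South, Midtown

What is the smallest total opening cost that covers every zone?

The greedy cost-per-new-zone heuristic would pick J and H for 8, but a cheaper cover exists.
H alone covers South, Central, Midtown — every zone.
Total opening cost: 5.
No cover costs less than 5.

5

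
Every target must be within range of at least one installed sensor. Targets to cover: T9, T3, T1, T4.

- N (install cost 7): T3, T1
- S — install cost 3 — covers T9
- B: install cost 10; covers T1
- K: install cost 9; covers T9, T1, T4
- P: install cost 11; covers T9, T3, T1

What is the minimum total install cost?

16

This is an integer covering problem.
The greedy cost-per-new-target heuristic would pick S, N, and K for 19, but a cheaper cover exists.
Choose N and K: together they cover T9, T3, T1, T4 — every target.
Total install cost: 7 + 9 = 16.
No cover costs less than 16.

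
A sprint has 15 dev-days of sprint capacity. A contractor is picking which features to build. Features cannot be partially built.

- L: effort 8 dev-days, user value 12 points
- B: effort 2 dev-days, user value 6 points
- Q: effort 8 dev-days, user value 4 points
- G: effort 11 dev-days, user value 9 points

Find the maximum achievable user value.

Treat it as a binary knapsack problem.
Allowing fractional choices, the relaxed optimum would be about 22.1, but features are indivisible.
L: effort 8 ≤ 15, user value 12.
L + B: effort 8 + 2 = 10 ≤ 15, user value 12 + 6 = 18.
B + G: effort 2 + 11 = 13 ≤ 15, user value 6 + 9 = 15.
Best is L and B with total user value 18.

18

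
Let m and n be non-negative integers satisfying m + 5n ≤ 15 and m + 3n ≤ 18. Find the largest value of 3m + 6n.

(m,n)=(15,0): 1·15+5·0=15≤15, 1·15+3·0=15≤18, objective 45.
(m,n)=(14,0): 1·14+5·0=14≤15, 1·14+3·0=14≤18, objective 42.
Maximum is 45 at (m,n)=(15,0).

45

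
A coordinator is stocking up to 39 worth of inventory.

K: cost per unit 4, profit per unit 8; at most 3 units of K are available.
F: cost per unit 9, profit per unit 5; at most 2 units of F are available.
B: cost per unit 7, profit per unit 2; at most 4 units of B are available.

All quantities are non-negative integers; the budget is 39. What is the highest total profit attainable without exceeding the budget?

3×K and 2×F: cost 30 ≤ 39, profit 3·8 + 2·5 = 34.
3×K, 2×F, and 1×B: cost 37 ≤ 39, profit 3·8 + 2·5 + 1·2 = 36.
Best is 36.

36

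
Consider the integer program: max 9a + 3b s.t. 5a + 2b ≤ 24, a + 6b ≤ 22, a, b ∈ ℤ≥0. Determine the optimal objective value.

42

(a,b)=(4,2) is feasible, giving 42.
(a,b)=(4,1) is feasible, giving 39.
(a,b)=(4,0) is feasible, giving 36.
The best lattice point is (4,2), giving 42.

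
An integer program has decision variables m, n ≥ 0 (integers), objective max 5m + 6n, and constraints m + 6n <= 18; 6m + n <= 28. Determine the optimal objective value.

32

(m,n)=(4,2) is feasible, giving 32.
(m,n)=(3,2) is feasible, giving 27.
(m,n)=(4,1) is feasible, giving 26.
Maximum is 32 at (m,n)=(4,2).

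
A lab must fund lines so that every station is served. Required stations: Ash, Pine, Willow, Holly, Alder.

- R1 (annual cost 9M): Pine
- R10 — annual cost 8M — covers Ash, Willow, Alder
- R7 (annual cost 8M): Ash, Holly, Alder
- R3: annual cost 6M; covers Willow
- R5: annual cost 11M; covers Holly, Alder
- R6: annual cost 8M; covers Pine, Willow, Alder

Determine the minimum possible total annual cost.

The greedy cost-per-new-station heuristic would pick R10, R7, and R6 for 24, but a cheaper cover exists.
Choose R7 and R6: together they cover Ash, Pine, Willow, Holly, Alder — every station.
Total annual cost: 8 + 8 = 16.
No cover costs less than 16.

16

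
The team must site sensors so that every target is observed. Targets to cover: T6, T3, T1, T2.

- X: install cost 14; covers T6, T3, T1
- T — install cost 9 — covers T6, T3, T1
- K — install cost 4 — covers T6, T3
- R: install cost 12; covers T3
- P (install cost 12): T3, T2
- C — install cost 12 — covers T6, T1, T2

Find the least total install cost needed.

Choose K and C: together they cover T6, T3, T1, T2 — every target.
Total install cost: 4 + 12 = 16.
No cover costs less than 16.

16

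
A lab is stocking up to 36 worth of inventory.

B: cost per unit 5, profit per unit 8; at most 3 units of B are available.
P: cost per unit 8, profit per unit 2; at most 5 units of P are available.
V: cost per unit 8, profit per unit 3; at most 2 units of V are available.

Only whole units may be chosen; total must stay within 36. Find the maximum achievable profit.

30

3×B and 2×V: cost 31 ≤ 36, profit 3·8 + 2·3 = 30.
3×B, 1×P, and 1×V: cost 31 ≤ 36, profit 3·8 + 1·2 + 1·3 = 29.
Best is 30.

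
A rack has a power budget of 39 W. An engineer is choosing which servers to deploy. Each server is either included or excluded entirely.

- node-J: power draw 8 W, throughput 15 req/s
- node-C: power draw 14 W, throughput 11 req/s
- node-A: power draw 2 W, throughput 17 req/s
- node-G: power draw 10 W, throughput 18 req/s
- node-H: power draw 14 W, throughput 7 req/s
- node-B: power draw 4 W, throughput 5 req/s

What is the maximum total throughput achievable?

This is a 0-1 knapsack instance.
Allowing fractional choices, the relaxed optimum would be about 66.5, but servers are indivisible.
node-J + node-C + node-A + node-G: power draw 8 + 14 + 2 + 10 = 34 ≤ 39, throughput 15 + 11 + 17 + 18 = 61.
node-J + node-C + node-A + node-G + node-B: power draw 8 + 14 + 2 + 10 + 4 = 38 ≤ 39, throughput 15 + 11 + 17 + 18 + 5 = 66.
node-J + node-A + node-G + node-H + node-B: power draw 8 + 2 + 10 + 14 + 4 = 38 ≤ 39, throughput 15 + 17 + 18 + 7 + 5 = 62.
Best is node-J, node-C, node-A, node-G, and node-B with total throughput 66.

66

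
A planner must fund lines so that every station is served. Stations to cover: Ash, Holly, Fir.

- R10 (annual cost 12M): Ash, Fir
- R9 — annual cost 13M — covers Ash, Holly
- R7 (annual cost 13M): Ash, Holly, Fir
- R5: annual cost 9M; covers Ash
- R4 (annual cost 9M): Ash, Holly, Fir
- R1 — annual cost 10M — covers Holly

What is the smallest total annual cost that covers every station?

R4 alone covers Ash, Holly, Fir — every station.
Total annual cost: 9.
No cover costs less than 9.

9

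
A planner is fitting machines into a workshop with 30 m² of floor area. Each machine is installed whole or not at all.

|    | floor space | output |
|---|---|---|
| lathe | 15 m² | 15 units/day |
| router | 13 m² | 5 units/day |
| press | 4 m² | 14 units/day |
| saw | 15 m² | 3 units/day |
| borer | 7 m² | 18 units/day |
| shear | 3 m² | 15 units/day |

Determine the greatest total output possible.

62

Allowing fractional choices, the relaxed optimum would be about 62.4, but machines are indivisible.
router + press + borer + shear: floor space 13 + 4 + 7 + 3 = 27 ≤ 30, output 5 + 14 + 18 + 15 = 52.
lathe + press + borer + shear: floor space 15 + 4 + 7 + 3 = 29 ≤ 30, output 15 + 14 + 18 + 15 = 62.
Best is lathe, press, borer, and shear with total output 62.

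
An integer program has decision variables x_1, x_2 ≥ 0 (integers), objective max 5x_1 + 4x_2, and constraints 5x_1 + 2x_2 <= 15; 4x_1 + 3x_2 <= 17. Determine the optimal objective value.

21

(x_1,x_2)=(1,4): 5·1+2·4=13≤15, 4·1+3·4=16≤17, objective 21.
(x_1,x_2)=(0,5): 5·0+2·5=10≤15, 4·0+3·5=15≤17, objective 20.
(x_1,x_2)=(1,3): 5·1+2·3=11≤15, 4·1+3·3=13≤17, objective 17.
No feasible integer point exceeds 21.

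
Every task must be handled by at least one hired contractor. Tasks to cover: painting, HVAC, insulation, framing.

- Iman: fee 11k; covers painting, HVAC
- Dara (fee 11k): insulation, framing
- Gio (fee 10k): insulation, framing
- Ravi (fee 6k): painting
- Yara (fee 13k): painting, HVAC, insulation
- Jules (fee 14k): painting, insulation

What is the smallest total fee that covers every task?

21

The greedy cost-per-new-task heuristic would pick Yara and Gio for 23, but a cheaper cover exists.
Choose Iman and Gio: together they cover painting, HVAC, insulation, framing — every task.
Total fee: 11 + 10 = 21.
No cover costs less than 21.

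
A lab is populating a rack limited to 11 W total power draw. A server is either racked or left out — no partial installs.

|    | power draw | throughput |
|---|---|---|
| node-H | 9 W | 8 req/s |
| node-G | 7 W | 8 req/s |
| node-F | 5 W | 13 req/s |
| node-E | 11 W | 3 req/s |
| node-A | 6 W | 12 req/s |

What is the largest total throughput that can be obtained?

25

Treat it as a binary knapsack problem.
node-F: power draw 5 ≤ 11, throughput 13.
node-A: power draw 6 ≤ 11, throughput 12.
node-F + node-A: power draw 5 + 6 = 11 ≤ 11, throughput 13 + 12 = 25.
Best is node-F and node-A with total throughput 25.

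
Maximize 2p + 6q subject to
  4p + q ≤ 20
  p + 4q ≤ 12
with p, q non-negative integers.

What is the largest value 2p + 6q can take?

20

Relaxing integrality, the LP optimum is 20.27 at (p,q) = (4.53, 1.87), which is not an integer point.
(p,q)=(4,2): 4·4+1·2=18≤20, 1·4+4·2=12≤12, objective 20.
(p,q)=(3,2): 4·3+1·2=14≤20, 1·3+4·2=11≤12, objective 18.
(p,q)=(4,1): 4·4+1·1=17≤20, 1·4+4·1=8≤12, objective 14.
Maximum is 20 at (p,q)=(4,2).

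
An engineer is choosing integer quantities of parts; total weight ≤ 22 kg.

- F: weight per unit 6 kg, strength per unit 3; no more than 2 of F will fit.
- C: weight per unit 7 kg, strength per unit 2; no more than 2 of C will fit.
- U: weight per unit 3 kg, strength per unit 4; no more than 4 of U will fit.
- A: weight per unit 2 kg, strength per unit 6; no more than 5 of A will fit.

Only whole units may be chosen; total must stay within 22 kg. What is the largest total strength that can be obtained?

46

4×U and 5×A: weight 22 ≤ 22, strength 4·4 + 5·6 = 46.
3×U and 5×A: weight 19 ≤ 22, strength 3·4 + 5·6 = 42.
Best is 46.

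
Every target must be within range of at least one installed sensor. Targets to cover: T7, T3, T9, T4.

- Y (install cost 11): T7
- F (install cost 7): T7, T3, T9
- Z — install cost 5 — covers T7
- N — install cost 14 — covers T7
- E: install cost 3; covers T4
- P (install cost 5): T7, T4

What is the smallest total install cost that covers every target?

10

Choose F and E: together they cover T7, T3, T9, T4 — every target.
Total install cost: 7 + 3 = 10.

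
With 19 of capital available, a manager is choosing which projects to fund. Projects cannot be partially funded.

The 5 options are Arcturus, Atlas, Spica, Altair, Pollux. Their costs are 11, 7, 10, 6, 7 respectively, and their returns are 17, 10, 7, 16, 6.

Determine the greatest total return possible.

33

This is a 0-1 knapsack instance.
Arcturus + Atlas: cost 11 + 7 = 18 ≤ 19, return 17 + 10 = 27.
Arcturus + Altair: cost 11 + 6 = 17 ≤ 19, return 17 + 16 = 33.
Best is Arcturus and Altair with total return 33.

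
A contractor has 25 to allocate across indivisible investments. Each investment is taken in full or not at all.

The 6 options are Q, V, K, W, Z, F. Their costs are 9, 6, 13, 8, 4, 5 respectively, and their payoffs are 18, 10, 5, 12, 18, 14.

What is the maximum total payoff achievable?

V + W + Z + F: cost 6 + 8 + 4 + 5 = 23 ≤ 25, payoff 10 + 12 + 18 + 14 = 54.
Q + V + Z + F: cost 9 + 6 + 4 + 5 = 24 ≤ 25, payoff 18 + 10 + 18 + 14 = 60.
Best is Q, V, Z, and F with total payoff 60.

60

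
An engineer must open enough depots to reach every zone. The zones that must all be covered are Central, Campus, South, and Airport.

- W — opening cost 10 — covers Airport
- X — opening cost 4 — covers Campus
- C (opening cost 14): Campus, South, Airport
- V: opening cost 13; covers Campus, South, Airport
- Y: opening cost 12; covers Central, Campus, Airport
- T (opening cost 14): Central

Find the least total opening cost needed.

The greedy cost-per-new-zone heuristic would pick X, Y, and V for 29, but a cheaper cover exists.
Choose V and Y: together they cover Central, Campus, South, Airport — every zone.
Total opening cost: 13 + 12 = 25.
No cover costs less than 25.

25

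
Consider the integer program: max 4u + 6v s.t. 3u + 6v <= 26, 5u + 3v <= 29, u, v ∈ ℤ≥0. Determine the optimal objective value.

Relaxing integrality, the LP optimum is 30.57 at (u,v) = (4.57, 2.05), which is not an integer point.
(u,v)=(4,2) is feasible, giving 28.
(u,v)=(5,1) is feasible, giving 26.
(u,v)=(3,2) is feasible, giving 24.
The best lattice point is (4,2), giving 28.

28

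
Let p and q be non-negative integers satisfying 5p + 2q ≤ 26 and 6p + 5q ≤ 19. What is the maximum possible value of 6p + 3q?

18

(p,q)=(3,0): 5·3+2·0=15≤26, 6·3+5·0=18≤19, objective 18.
(p,q)=(2,1): 5·2+2·1=12≤26, 6·2+5·1=17≤19, objective 15.
(p,q)=(2,0): 5·2+2·0=10≤26, 6·2+5·0=12≤19, objective 12.
Maximum is 18 at (p,q)=(3,0).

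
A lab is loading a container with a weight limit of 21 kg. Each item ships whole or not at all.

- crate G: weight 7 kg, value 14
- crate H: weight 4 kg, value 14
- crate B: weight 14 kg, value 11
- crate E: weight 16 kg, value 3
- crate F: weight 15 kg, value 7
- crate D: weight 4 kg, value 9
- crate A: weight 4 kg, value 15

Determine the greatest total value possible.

Treat it as a binary knapsack problem.
crate H + crate D + crate A: weight 4 + 4 + 4 = 12 ≤ 21, value 14 + 9 + 15 = 38.
crate G + crate H + crate D + crate A: weight 7 + 4 + 4 + 4 = 19 ≤ 21, value 14 + 14 + 9 + 15 = 52.
crate G + crate H + crate A: weight 7 + 4 + 4 = 15 ≤ 21, value 14 + 14 + 15 = 43.
Best is crate G, crate H, crate D, and crate A with total value 52.

52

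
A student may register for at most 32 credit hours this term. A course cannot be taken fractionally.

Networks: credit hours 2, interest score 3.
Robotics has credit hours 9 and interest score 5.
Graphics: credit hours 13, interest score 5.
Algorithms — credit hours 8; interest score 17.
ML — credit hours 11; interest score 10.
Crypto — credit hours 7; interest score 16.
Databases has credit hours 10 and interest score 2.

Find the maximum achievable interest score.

Networks + Robotics + Algorithms + Crypto: credit hours 2 + 9 + 8 + 7 = 26 ≤ 32, interest score 3 + 5 + 17 + 16 = 41.
Algorithms + ML + Crypto: credit hours 8 + 11 + 7 = 26 ≤ 32, interest score 17 + 10 + 16 = 43.
Networks + Algorithms + ML + Crypto: credit hours 2 + 8 + 11 + 7 = 28 ≤ 32, interest score 3 + 17 + 10 + 16 = 46.
Best is Networks, Algorithms, ML, and Crypto with total interest score 46.

46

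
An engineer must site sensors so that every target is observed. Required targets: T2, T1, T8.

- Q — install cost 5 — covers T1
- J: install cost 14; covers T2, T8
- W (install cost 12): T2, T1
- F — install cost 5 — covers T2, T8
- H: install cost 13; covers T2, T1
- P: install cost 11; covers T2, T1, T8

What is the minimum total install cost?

Choose Q and F: together they cover T2, T1, T8 — every target.
Total install cost: 5 + 5 = 10.
No cover costs less than 10.

10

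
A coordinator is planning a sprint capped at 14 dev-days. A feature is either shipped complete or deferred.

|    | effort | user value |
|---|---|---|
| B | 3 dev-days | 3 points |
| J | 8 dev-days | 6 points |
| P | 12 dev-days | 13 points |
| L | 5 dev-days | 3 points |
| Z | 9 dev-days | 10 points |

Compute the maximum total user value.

This is an integer program with binary decision variables.
Allowing fractional choices, the relaxed optimum would be about 15.4, but features are indivisible.
B + Z: effort 3 + 9 = 12 ≤ 14, user value 3 + 10 = 13.
P: effort 12 ≤ 14, user value 13.
The maximum user value is 13; one optimal choice is P.

13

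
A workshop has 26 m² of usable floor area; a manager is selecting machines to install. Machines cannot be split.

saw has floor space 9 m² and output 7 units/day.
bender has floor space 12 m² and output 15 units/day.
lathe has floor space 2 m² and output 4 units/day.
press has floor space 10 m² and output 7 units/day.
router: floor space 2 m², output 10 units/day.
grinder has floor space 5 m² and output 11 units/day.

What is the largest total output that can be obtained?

Allowing fractional choices, the relaxed optimum would be about 43.9, but machines are indivisible.
bender + lathe + router + grinder: floor space 12 + 2 + 2 + 5 = 21 ≤ 26, output 15 + 4 + 10 + 11 = 40.
saw + bender + lathe + router: floor space 9 + 12 + 2 + 2 = 25 ≤ 26, output 7 + 15 + 4 + 10 = 36.
bender + router + grinder: floor space 12 + 2 + 5 = 19 ≤ 26, output 15 + 10 + 11 = 36.
Best is bender, lathe, router, and grinder with total output 40.

40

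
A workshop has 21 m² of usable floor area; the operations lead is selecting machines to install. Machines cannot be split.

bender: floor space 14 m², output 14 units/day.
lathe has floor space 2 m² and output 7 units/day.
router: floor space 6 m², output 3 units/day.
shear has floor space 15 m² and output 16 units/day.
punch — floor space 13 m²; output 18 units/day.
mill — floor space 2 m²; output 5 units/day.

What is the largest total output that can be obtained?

30

lathe + punch + mill: floor space 2 + 13 + 2 = 17 ≤ 21, output 7 + 18 + 5 = 30.
lathe + shear + mill: floor space 2 + 15 + 2 = 19 ≤ 21, output 7 + 16 + 5 = 28.
lathe + router + punch: floor space 2 + 6 + 13 = 21 ≤ 21, output 7 + 3 + 18 = 28.
Best is lathe, punch, and mill with total output 30.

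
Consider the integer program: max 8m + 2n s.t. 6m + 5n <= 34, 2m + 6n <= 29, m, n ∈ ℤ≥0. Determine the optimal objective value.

40

Relaxing integrality, the LP optimum is 45.33 at (m,n) = (5.67, 0), which is not an integer point.
(m,n)=(5,0): 6·5+5·0=30≤34, 2·5+6·0=10≤29, objective 40.
(m,n)=(4,1): 6·4+5·1=29≤34, 2·4+6·1=14≤29, objective 34.
No feasible integer point exceeds 40.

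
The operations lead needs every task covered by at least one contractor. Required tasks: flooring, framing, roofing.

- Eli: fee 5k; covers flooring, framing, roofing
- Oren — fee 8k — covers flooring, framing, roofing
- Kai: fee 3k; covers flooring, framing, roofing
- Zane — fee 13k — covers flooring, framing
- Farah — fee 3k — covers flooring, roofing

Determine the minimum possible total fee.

3

Kai alone covers flooring, framing, roofing — every task.
Total fee: 3.
No cover costs less than 3.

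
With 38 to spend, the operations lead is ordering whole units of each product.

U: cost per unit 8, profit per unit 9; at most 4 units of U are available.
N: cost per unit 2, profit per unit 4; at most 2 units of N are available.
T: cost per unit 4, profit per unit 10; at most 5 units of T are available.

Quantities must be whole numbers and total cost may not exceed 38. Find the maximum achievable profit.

Take 2×U, 1×N, and 5×T: cost 38 ≤ 38, profit 2·9 + 1·4 + 5·10 = 72.
T has the best ratio (10/4) and is taken to its limit of 5; remaining capacity is filled optimally with the others.

72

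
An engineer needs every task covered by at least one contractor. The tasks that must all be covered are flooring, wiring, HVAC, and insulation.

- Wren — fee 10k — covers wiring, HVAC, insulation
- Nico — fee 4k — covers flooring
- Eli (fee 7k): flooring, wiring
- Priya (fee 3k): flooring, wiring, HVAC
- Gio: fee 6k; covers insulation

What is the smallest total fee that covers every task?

Choose Priya and Gio: together they cover flooring, wiring, HVAC, insulation — every task.
Total fee: 3 + 6 = 9.
No cover costs less than 9.

9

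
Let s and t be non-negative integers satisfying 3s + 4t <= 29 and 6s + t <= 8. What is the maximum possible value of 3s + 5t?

35

The continuous relaxation peaks at (0, 7.25) with value 36.25; rounding to a feasible lattice point costs some objective.
(s,t)=(0,7) is feasible, giving 35.
(s,t)=(0,6) is feasible, giving 30.
No feasible integer point exceeds 35.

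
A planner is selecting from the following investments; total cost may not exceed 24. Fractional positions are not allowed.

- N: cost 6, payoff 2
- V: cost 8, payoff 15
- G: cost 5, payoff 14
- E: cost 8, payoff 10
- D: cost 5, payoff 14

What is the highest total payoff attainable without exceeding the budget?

45

Take N, V, G, and D: cost 6 + 8 + 5 + 5 = 24 ≤ 24, payoff 2 + 15 + 14 + 14 = 45.
No other feasible combination does better.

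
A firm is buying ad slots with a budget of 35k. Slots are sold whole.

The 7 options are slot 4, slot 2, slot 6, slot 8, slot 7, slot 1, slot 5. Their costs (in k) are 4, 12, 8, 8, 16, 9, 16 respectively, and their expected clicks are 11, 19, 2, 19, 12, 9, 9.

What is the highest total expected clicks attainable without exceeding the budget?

slot 4 + slot 2 + slot 6 + slot 8: cost 4 + 12 + 8 + 8 = 32 ≤ 35, expected clicks 11 + 19 + 2 + 19 = 51.
slot 4 + slot 2 + slot 8: cost 4 + 12 + 8 = 24 ≤ 35, expected clicks 11 + 19 + 19 = 49.
slot 4 + slot 2 + slot 8 + slot 1: cost 4 + 12 + 8 + 9 = 33 ≤ 35, expected clicks 11 + 19 + 19 + 9 = 58.
Best is slot 4, slot 2, slot 8, and slot 1 with total expected clicks 58.

58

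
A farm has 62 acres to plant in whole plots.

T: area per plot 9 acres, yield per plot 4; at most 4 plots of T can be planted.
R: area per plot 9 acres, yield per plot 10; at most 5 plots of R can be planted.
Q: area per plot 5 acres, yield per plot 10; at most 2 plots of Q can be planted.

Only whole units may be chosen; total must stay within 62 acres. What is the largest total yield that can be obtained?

70

Take 5×R and 2×Q: area 55 ≤ 62, yield 5·10 + 2·10 = 70.
Q has the best ratio (10/5) and is taken to its limit of 2; remaining capacity is filled optimally with the others.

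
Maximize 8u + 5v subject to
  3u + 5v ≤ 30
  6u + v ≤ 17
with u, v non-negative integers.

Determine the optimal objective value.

Relaxing integrality, the LP optimum is 40.19 at (u,v) = (2.04, 4.78), which is not an integer point.
(u,v)=(2,4) is feasible, giving 36.
(u,v)=(1,5) is feasible, giving 33.
(u,v)=(2,3) is feasible, giving 31.
(u,v)=(1,4) is feasible, giving 28.
The best lattice point is (2,4), giving 36.

36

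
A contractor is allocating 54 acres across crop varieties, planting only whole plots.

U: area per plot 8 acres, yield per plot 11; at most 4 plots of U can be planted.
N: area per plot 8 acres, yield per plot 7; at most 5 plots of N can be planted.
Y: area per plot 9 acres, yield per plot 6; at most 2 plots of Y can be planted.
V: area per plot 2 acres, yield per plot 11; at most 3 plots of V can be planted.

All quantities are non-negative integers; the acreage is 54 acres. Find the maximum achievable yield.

91

3×U, 3×N, and 3×V: area 54 ≤ 54, yield 3·11 + 3·7 + 3·11 = 87.
4×U, 2×N, and 3×V: area 54 ≤ 54, yield 4·11 + 2·7 + 3·11 = 91.
Best is 91.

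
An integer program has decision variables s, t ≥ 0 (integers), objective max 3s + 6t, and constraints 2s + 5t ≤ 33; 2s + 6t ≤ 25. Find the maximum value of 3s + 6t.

The continuous relaxation peaks at (12.5, 0) with value 37.50; rounding to a feasible lattice point costs some objective.
(s,t)=(12,0): 2·12+5·0=24≤33, 2·12+6·0=24≤25, objective 36.
(s,t)=(11,0): 2·11+5·0=22≤33, 2·11+6·0=22≤25, objective 33.
No feasible integer point exceeds 36.

36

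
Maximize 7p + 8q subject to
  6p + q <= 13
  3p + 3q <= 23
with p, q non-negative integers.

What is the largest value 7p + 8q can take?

56

(p,q)=(0,7): 6·0+1·7=7≤13, 3·0+3·7=21≤23, objective 56.
(p,q)=(1,6): 6·1+1·6=12≤13, 3·1+3·6=21≤23, objective 55.
The best lattice point is (0,7), giving 56.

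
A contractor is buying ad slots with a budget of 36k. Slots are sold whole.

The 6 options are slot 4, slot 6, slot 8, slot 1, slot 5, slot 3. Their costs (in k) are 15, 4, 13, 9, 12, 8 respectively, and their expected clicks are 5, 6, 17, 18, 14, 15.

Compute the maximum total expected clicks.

Allowing fractional choices, the relaxed optimum would be about 58.3, but ad slots are indivisible.
slot 8 + slot 1 + slot 3: cost 13 + 9 + 8 = 30 ≤ 36, expected clicks 17 + 18 + 15 = 50.
slot 6 + slot 1 + slot 5 + slot 3: cost 4 + 9 + 12 + 8 = 33 ≤ 36, expected clicks 6 + 18 + 14 + 15 = 53.
slot 6 + slot 8 + slot 1 + slot 3: cost 4 + 13 + 9 + 8 = 34 ≤ 36, expected clicks 6 + 17 + 18 + 15 = 56.
Best is slot 6, slot 8, slot 1, and slot 3 with total expected clicks 56.

56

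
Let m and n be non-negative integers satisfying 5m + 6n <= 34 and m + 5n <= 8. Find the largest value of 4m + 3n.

24

The continuous relaxation peaks at (6.8, 0) with value 27.20; rounding to a feasible lattice point costs some objective.
(m,n)=(6,0): 5·6+6·0=30≤34, 1·6+5·0=6≤8, objective 24.
(m,n)=(5,0): 5·5+6·0=25≤34, 1·5+5·0=5≤8, objective 20.
No feasible integer point exceeds 24.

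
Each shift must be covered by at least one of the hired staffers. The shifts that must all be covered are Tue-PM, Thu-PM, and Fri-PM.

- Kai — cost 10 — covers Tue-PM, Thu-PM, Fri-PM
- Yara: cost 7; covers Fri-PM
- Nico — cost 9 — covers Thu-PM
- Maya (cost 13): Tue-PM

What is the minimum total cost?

10

Kai alone covers Tue-PM, Thu-PM, Fri-PM — every shift.
Total cost: 10.
No cover costs less than 10.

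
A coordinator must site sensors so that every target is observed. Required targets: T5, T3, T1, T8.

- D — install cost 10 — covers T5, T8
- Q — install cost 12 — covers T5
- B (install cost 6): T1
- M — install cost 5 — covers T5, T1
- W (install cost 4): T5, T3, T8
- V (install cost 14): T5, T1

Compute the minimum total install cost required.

Choose M and W: together they cover T5, T3, T1, T8 — every target.
Total install cost: 5 + 4 = 9.
No cover costs less than 9.

9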